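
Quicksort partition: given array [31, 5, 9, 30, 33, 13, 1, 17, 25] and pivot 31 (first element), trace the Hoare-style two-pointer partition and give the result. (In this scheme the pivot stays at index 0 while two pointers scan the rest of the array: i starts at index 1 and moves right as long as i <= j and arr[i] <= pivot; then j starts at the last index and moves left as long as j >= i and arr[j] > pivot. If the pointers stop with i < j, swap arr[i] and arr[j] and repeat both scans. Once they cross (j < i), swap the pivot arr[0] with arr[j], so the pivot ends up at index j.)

Hoare-style two-pointer partition with pivot = 31:

Initial array: [31, 5, 9, 30, 33, 13, 1, 17, 25]

Pointers start at i = 1, j = 8.
i stops at index 4 (arr[4]=33 > 31), j stops at index 8 (arr[8]=25 <= 31): swap arr[4] and arr[8], array becomes [31, 5, 9, 30, 25, 13, 1, 17, 33]
i ends at 8, j ends at 7: the pointers have crossed (j < i), so scanning stops.

Swap pivot arr[0] with arr[7] to place pivot at position 7: [17, 5, 9, 30, 25, 13, 1, 31, 33]
Pivot position: 7

After partitioning with pivot 31, the array becomes [17, 5, 9, 30, 25, 13, 1, 31, 33]. The pivot is placed at index 7. All elements to the left of the pivot are <= 31, and all elements to the right are > 31.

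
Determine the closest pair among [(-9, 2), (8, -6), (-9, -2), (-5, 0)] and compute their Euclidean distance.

Computing all pairwise distances among 4 points:

d((-9, 2), (8, -6)) = 18.7883
d((-9, 2), (-9, -2)) = 4.0 <-- minimum
d((-9, 2), (-5, 0)) = 4.4721
d((8, -6), (-9, -2)) = 17.4642
d((8, -6), (-5, 0)) = 14.3178
d((-9, -2), (-5, 0)) = 4.4721

Closest pair: (-9, 2) and (-9, -2) with distance 4.0

The closest pair is (-9, 2) and (-9, -2) with Euclidean distance 4.0. For 4 points, brute-force pairwise comparison is shown above. For large n, the divide-and-conquer algorithm (sort by x, recurse on halves, check the dividing strip) achieves O(n log n).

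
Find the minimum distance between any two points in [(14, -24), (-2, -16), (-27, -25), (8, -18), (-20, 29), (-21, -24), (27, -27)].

Computing all pairwise distances among 7 points:

d((14, -24), (-2, -16)) = 17.8885
d((14, -24), (-27, -25)) = 41.0122
d((14, -24), (8, -18)) = 8.4853
d((14, -24), (-20, 29)) = 62.9682
d((14, -24), (-21, -24)) = 35.0
d((14, -24), (27, -27)) = 13.3417
d((-2, -16), (-27, -25)) = 26.5707
d((-2, -16), (8, -18)) = 10.198
d((-2, -16), (-20, 29)) = 48.4665
d((-2, -16), (-21, -24)) = 20.6155
d((-2, -16), (27, -27)) = 31.0161
d((-27, -25), (8, -18)) = 35.6931
d((-27, -25), (-20, 29)) = 54.4518
d((-27, -25), (-21, -24)) = 6.0828 <-- minimum
d((-27, -25), (27, -27)) = 54.037
d((8, -18), (-20, 29)) = 54.7083
d((8, -18), (-21, -24)) = 29.6142
d((8, -18), (27, -27)) = 21.0238
d((-20, 29), (-21, -24)) = 53.0094
d((-20, 29), (27, -27)) = 73.1095
d((-21, -24), (27, -27)) = 48.0937

Closest pair: (-27, -25) and (-21, -24) with distance 6.0828

The closest pair is (-27, -25) and (-21, -24) with Euclidean distance 6.0828. For 7 points, brute-force pairwise comparison is shown above. For large n, the divide-and-conquer algorithm (sort by x, recurse on halves, check the dividing strip) achieves O(n log n).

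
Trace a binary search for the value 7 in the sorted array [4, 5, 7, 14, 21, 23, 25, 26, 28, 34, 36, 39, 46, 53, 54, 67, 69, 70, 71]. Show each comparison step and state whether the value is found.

Binary search for 7 in [4, 5, 7, 14, 21, 23, 25, 26, 28, 34, 36, 39, 46, 53, 54, 67, 69, 70, 71]:

lo=0, hi=18, mid=9, arr[mid]=34 -> 34 > 7, search left half
lo=0, hi=8, mid=4, arr[mid]=21 -> 21 > 7, search left half
lo=0, hi=3, mid=1, arr[mid]=5 -> 5 < 7, search right half
lo=2, hi=3, mid=2, arr[mid]=7 -> Found target at index 2!

Binary search finds 7 at index 2 after 4 comparisons. The search repeatedly halves the search space by comparing with the middle element.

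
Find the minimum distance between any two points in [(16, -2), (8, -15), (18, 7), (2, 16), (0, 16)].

Computing all pairwise distances among 5 points:

d((16, -2), (8, -15)) = 15.2643
d((16, -2), (18, 7)) = 9.2195
d((16, -2), (2, 16)) = 22.8035
d((16, -2), (0, 16)) = 24.0832
d((8, -15), (18, 7)) = 24.1661
d((8, -15), (2, 16)) = 31.5753
d((8, -15), (0, 16)) = 32.0156
d((18, 7), (2, 16)) = 18.3576
d((18, 7), (0, 16)) = 20.1246
d((2, 16), (0, 16)) = 2.0 <-- minimum

Closest pair: (2, 16) and (0, 16) with distance 2.0

The closest pair is (2, 16) and (0, 16) with Euclidean distance 2.0. For 5 points, brute-force pairwise comparison is shown above. For large n, the divide-and-conquer algorithm (sort by x, recurse on halves, check the dividing strip) achieves O(n log n).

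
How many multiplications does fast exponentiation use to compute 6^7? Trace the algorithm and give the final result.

Computing 6^7 by squaring (build up from 6^1; each line after the first costs one multiplication):

6^1 = 6
6^2 = (6^1)^2 = 6^2 = 36
6^3 = 6 * 6^2 = 6 * 36 = 216
6^6 = (6^3)^2 = 216^2 = 46656
6^7 = 6 * 6^6 = 6 * 46656 = 279936

Result: 279936
Multiplications needed: 4 (4 lines after 6^1)

6^7 = 279936. Using exponentiation by squaring, this requires 4 multiplications. The key idea: if the exponent is even, square the half-power; if odd, multiply by the base once.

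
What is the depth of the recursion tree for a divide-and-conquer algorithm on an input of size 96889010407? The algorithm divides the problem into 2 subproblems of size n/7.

For divide and conquer with division factor 7:

Problem sizes at each level:
Level 0: 96889010407
Level 1: 13841287201
Level 2: 1977326743
Level 3: 282475249
Level 4: 40353607
Level 5: 5764801
Level 6: 823543
Level 7: 117649
Level 8: 16807
Level 9: 2401
Level 10: 343
Level 11: 49
Level 12: 7
Level 13: 1

The root is level 0 and the size-1 base case is level 13 (the tree spans levels 0 through 13, i.e. 14 levels counting the root), so the depth is the number of divisions: log_7(96889010407) = 13

The recursion tree depth is log_7(96889010407) = 13. At each level, the problem size is divided by 7, so it takes 13 divisions to reduce to a base case of size 1. The algorithm makes 2 recursive calls at each level.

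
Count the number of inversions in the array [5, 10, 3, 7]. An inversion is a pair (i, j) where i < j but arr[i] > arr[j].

Finding inversions in [5, 10, 3, 7]:

(0, 2): arr[0]=5 > arr[2]=3
(1, 2): arr[1]=10 > arr[2]=3
(1, 3): arr[1]=10 > arr[3]=7

Total inversions: 3

The array has 3 inversion(s): (0,2), (1,2), (1,3). Each pair (i,j) satisfies i < j and arr[i] > arr[j].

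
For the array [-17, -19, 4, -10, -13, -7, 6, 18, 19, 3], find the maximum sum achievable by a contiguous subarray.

Using Kadane's algorithm on [-17, -19, 4, -10, -13, -7, 6, 18, 19, 3]:

Scanning through the array:
Position 1 (value -19): max_ending_here = -19, max_so_far = -17
Position 2 (value 4): max_ending_here = 4, max_so_far = 4
Position 3 (value -10): max_ending_here = -6, max_so_far = 4
Position 4 (value -13): max_ending_here = -13, max_so_far = 4
Position 5 (value -7): max_ending_here = -7, max_so_far = 4
Position 6 (value 6): max_ending_here = 6, max_so_far = 6
Position 7 (value 18): max_ending_here = 24, max_so_far = 24
Position 8 (value 19): max_ending_here = 43, max_so_far = 43
Position 9 (value 3): max_ending_here = 46, max_so_far = 46

Maximum subarray: [6, 18, 19, 3]
Maximum sum: 46

The maximum subarray is [6, 18, 19, 3] with sum 46. This subarray runs from index 6 to index 9.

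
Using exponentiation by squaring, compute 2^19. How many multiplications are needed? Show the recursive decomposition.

Computing 2^19 by squaring (build up from 2^1; each line after the first costs one multiplication):

2^1 = 2
2^2 = (2^1)^2 = 2^2 = 4
2^4 = (2^2)^2 = 4^2 = 16
2^8 = (2^4)^2 = 16^2 = 256
2^9 = 2 * 2^8 = 2 * 256 = 512
2^18 = (2^9)^2 = 512^2 = 262144
2^19 = 2 * 2^18 = 2 * 262144 = 524288

Result: 524288
Multiplications needed: 6 (6 lines after 2^1)

2^19 = 524288. Using exponentiation by squaring, this requires 6 multiplications. The key idea: if the exponent is even, square the half-power; if odd, multiply by the base once.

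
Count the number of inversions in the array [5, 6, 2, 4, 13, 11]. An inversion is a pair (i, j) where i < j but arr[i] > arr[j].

Finding inversions in [5, 6, 2, 4, 13, 11]:

(0, 2): arr[0]=5 > arr[2]=2
(0, 3): arr[0]=5 > arr[3]=4
(1, 2): arr[1]=6 > arr[2]=2
(1, 3): arr[1]=6 > arr[3]=4
(4, 5): arr[4]=13 > arr[5]=11

Total inversions: 5

The array has 5 inversion(s): (0,2), (0,3), (1,2), (1,3), (4,5). Each pair (i,j) satisfies i < j and arr[i] > arr[j].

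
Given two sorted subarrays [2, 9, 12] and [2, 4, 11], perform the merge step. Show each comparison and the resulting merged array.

Merging process:

Compare 2 vs 2: take 2 from left. Merged: [2]
Compare 9 vs 2: take 2 from right. Merged: [2, 2]
Compare 9 vs 4: take 4 from right. Merged: [2, 2, 4]
Compare 9 vs 11: take 9 from left. Merged: [2, 2, 4, 9]
Compare 12 vs 11: take 11 from right. Merged: [2, 2, 4, 9, 11]
Append remaining from left: [12]. Merged: [2, 2, 4, 9, 11, 12]

Final merged array: [2, 2, 4, 9, 11, 12]
Total comparisons: 5

The merged array is [2, 2, 4, 9, 11, 12], requiring 5 comparisons. The merge step runs in O(n) time where n is the total number of elements.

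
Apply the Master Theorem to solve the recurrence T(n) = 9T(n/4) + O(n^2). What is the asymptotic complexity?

Master Theorem for T(n) = 9T(n/4) + O(n^2):

a = 9, b = 4, c = 2
log_b(a) = log_4(9) = 1.5850

Case 3: c = 2 > log_4(9) = 1.5850
T(n) = O(n^2) = O(n^2)

For T(n) = 9T(n/4) + O(n^2): log_4(9) = 1.5850. This is Case 3 of the Master Theorem (c > log_b(a), work dominated by root), giving O(n^2).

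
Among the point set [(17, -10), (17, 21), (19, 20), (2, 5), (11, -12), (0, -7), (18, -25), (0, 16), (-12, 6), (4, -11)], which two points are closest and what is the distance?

Computing all pairwise distances among 10 points:

d((17, -10), (17, 21)) = 31.0
d((17, -10), (19, 20)) = 30.0666
d((17, -10), (2, 5)) = 21.2132
d((17, -10), (11, -12)) = 6.3246
d((17, -10), (0, -7)) = 17.2627
d((17, -10), (18, -25)) = 15.0333
d((17, -10), (0, 16)) = 31.0644
d((17, -10), (-12, 6)) = 33.121
d((17, -10), (4, -11)) = 13.0384
d((17, 21), (19, 20)) = 2.2361 <-- minimum
d((17, 21), (2, 5)) = 21.9317
d((17, 21), (11, -12)) = 33.541
d((17, 21), (0, -7)) = 32.7567
d((17, 21), (18, -25)) = 46.0109
d((17, 21), (0, 16)) = 17.72
d((17, 21), (-12, 6)) = 32.6497
d((17, 21), (4, -11)) = 34.5398
d((19, 20), (2, 5)) = 22.6716
d((19, 20), (11, -12)) = 32.9848
d((19, 20), (0, -7)) = 33.0151
d((19, 20), (18, -25)) = 45.0111
d((19, 20), (0, 16)) = 19.4165
d((19, 20), (-12, 6)) = 34.0147
d((19, 20), (4, -11)) = 34.4384
d((2, 5), (11, -12)) = 19.2354
d((2, 5), (0, -7)) = 12.1655
d((2, 5), (18, -25)) = 34.0
d((2, 5), (0, 16)) = 11.1803
d((2, 5), (-12, 6)) = 14.0357
d((2, 5), (4, -11)) = 16.1245
d((11, -12), (0, -7)) = 12.083
d((11, -12), (18, -25)) = 14.7648
d((11, -12), (0, 16)) = 30.0832
d((11, -12), (-12, 6)) = 29.2062
d((11, -12), (4, -11)) = 7.0711
d((0, -7), (18, -25)) = 25.4558
d((0, -7), (0, 16)) = 23.0
d((0, -7), (-12, 6)) = 17.6918
d((0, -7), (4, -11)) = 5.6569
d((18, -25), (0, 16)) = 44.7772
d((18, -25), (-12, 6)) = 43.1393
d((18, -25), (4, -11)) = 19.799
d((0, 16), (-12, 6)) = 15.6205
d((0, 16), (4, -11)) = 27.2947
d((-12, 6), (4, -11)) = 23.3452

Closest pair: (17, 21) and (19, 20) with distance 2.2361

The closest pair is (17, 21) and (19, 20) with Euclidean distance 2.2361. For 10 points, brute-force pairwise comparison is shown above. For large n, the divide-and-conquer algorithm (sort by x, recurse on halves, check the dividing strip) achieves O(n log n).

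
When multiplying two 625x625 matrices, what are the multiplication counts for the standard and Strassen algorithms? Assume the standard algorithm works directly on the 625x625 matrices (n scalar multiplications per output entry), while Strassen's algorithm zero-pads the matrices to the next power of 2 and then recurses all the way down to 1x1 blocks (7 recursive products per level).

Matrix multiplication for 625x625 matrices:

Strassen's algorithm requires power-of-2 dimensions. Pad 625x625 to 1024x1024 (next power of 2).

Standard algorithm: 625^3 = 244140625 multiplications
Strassen's algorithm: 7^(log2(1024)) = 7^10 = 282475249 multiplications
Difference: 244140625 - 282475249 = -38334624 (Strassen uses MORE here due to padding overhead — for small or just-over-power-of-2 n, padding can outweigh the per-level savings)

Standard: 244140625 multiplications (625^3). Strassen: 282475249 multiplications (7^10, after padding to 1024x1024). Strassen reduces 8 recursive multiplications to 7 at each level.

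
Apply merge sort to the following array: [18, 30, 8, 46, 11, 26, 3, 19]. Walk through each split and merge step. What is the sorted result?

Merge sort trace:

Split: [18, 30, 8, 46, 11, 26, 3, 19] -> [18, 30, 8, 46] and [11, 26, 3, 19]
  Split: [18, 30, 8, 46] -> [18, 30] and [8, 46]
    Split: [18, 30] -> [18] and [30]
    Merge: [18] + [30] -> [18, 30]
    Split: [8, 46] -> [8] and [46]
    Merge: [8] + [46] -> [8, 46]
  Merge: [18, 30] + [8, 46] -> [8, 18, 30, 46]
  Split: [11, 26, 3, 19] -> [11, 26] and [3, 19]
    Split: [11, 26] -> [11] and [26]
    Merge: [11] + [26] -> [11, 26]
    Split: [3, 19] -> [3] and [19]
    Merge: [3] + [19] -> [3, 19]
  Merge: [11, 26] + [3, 19] -> [3, 11, 19, 26]
Merge: [8, 18, 30, 46] + [3, 11, 19, 26] -> [3, 8, 11, 18, 19, 26, 30, 46]

Final sorted array: [3, 8, 11, 18, 19, 26, 30, 46]

The merge sort proceeds by recursively splitting the array and merging sorted halves.
After all merges, the sorted array is [3, 8, 11, 18, 19, 26, 30, 46].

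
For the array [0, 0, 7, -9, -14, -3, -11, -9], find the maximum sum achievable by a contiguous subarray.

Using Kadane's algorithm on [0, 0, 7, -9, -14, -3, -11, -9]:

Scanning through the array:
Position 1 (value 0): max_ending_here = 0, max_so_far = 0
Position 2 (value 7): max_ending_here = 7, max_so_far = 7
Position 3 (value -9): max_ending_here = -2, max_so_far = 7
Position 4 (value -14): max_ending_here = -14, max_so_far = 7
Position 5 (value -3): max_ending_here = -3, max_so_far = 7
Position 6 (value -11): max_ending_here = -11, max_so_far = 7
Position 7 (value -9): max_ending_here = -9, max_so_far = 7

Maximum subarray: [0, 0, 7]
Maximum sum: 7

The maximum subarray is [0, 0, 7] with sum 7. This subarray runs from index 0 to index 2.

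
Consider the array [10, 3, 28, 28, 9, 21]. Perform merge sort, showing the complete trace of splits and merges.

Merge sort trace:

Split: [10, 3, 28, 28, 9, 21] -> [10, 3, 28] and [28, 9, 21]
  Split: [10, 3, 28] -> [10] and [3, 28]
    Split: [3, 28] -> [3] and [28]
    Merge: [3] + [28] -> [3, 28]
  Merge: [10] + [3, 28] -> [3, 10, 28]
  Split: [28, 9, 21] -> [28] and [9, 21]
    Split: [9, 21] -> [9] and [21]
    Merge: [9] + [21] -> [9, 21]
  Merge: [28] + [9, 21] -> [9, 21, 28]
Merge: [3, 10, 28] + [9, 21, 28] -> [3, 9, 10, 21, 28, 28]

Final sorted array: [3, 9, 10, 21, 28, 28]

The merge sort proceeds by recursively splitting the array and merging sorted halves.
After all merges, the sorted array is [3, 9, 10, 21, 28, 28].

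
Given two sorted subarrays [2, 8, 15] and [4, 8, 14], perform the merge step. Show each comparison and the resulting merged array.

Merging process:

Compare 2 vs 4: take 2 from left. Merged: [2]
Compare 8 vs 4: take 4 from right. Merged: [2, 4]
Compare 8 vs 8: take 8 from left. Merged: [2, 4, 8]
Compare 15 vs 8: take 8 from right. Merged: [2, 4, 8, 8]
Compare 15 vs 14: take 14 from right. Merged: [2, 4, 8, 8, 14]
Append remaining from left: [15]. Merged: [2, 4, 8, 8, 14, 15]

Final merged array: [2, 4, 8, 8, 14, 15]
Total comparisons: 5

The merged array is [2, 4, 8, 8, 14, 15], requiring 5 comparisons. The merge step runs in O(n) time where n is the total number of elements.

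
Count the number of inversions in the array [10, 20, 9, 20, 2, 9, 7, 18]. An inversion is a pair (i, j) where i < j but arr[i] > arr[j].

Finding inversions in [10, 20, 9, 20, 2, 9, 7, 18]:

(0, 2): arr[0]=10 > arr[2]=9
(0, 4): arr[0]=10 > arr[4]=2
(0, 5): arr[0]=10 > arr[5]=9
(0, 6): arr[0]=10 > arr[6]=7
(1, 2): arr[1]=20 > arr[2]=9
(1, 4): arr[1]=20 > arr[4]=2
(1, 5): arr[1]=20 > arr[5]=9
(1, 6): arr[1]=20 > arr[6]=7
(1, 7): arr[1]=20 > arr[7]=18
(2, 4): arr[2]=9 > arr[4]=2
(2, 6): arr[2]=9 > arr[6]=7
(3, 4): arr[3]=20 > arr[4]=2
(3, 5): arr[3]=20 > arr[5]=9
(3, 6): arr[3]=20 > arr[6]=7
(3, 7): arr[3]=20 > arr[7]=18
(5, 6): arr[5]=9 > arr[6]=7

Total inversions: 16

The array has 16 inversion(s): (0,2), (0,4), (0,5), (0,6), (1,2), (1,4), (1,5), (1,6), (1,7), (2,4), (2,6), (3,4), (3,5), (3,6), (3,7), (5,6). Each pair (i,j) satisfies i < j and arr[i] > arr[j].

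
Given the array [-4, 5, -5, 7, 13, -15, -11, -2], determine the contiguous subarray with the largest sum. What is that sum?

Using Kadane's algorithm on [-4, 5, -5, 7, 13, -15, -11, -2]:

Scanning through the array:
Position 1 (value 5): max_ending_here = 5, max_so_far = 5
Position 2 (value -5): max_ending_here = 0, max_so_far = 5
Position 3 (value 7): max_ending_here = 7, max_so_far = 7
Position 4 (value 13): max_ending_here = 20, max_so_far = 20
Position 5 (value -15): max_ending_here = 5, max_so_far = 20
Position 6 (value -11): max_ending_here = -6, max_so_far = 20
Position 7 (value -2): max_ending_here = -2, max_so_far = 20

Maximum subarray: [5, -5, 7, 13]
Maximum sum: 20

The maximum subarray is [5, -5, 7, 13] with sum 20. This subarray runs from index 1 to index 4.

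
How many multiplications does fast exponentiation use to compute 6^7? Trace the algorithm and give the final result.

Computing 6^7 by squaring (build up from 6^1; each line after the first costs one multiplication):

6^1 = 6
6^2 = (6^1)^2 = 6^2 = 36
6^3 = 6 * 6^2 = 6 * 36 = 216
6^6 = (6^3)^2 = 216^2 = 46656
6^7 = 6 * 6^6 = 6 * 46656 = 279936

Result: 279936
Multiplications needed: 4 (4 lines after 6^1)

6^7 = 279936. Using exponentiation by squaring, this requires 4 multiplications. The key idea: if the exponent is even, square the half-power; if odd, multiply by the base once.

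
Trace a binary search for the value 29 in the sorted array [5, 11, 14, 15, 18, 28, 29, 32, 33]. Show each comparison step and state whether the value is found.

Binary search for 29 in [5, 11, 14, 15, 18, 28, 29, 32, 33]:

lo=0, hi=8, mid=4, arr[mid]=18 -> 18 < 29, search right half
lo=5, hi=8, mid=6, arr[mid]=29 -> Found target at index 6!

Binary search finds 29 at index 6 after 2 comparisons. The search repeatedly halves the search space by comparing with the middle element.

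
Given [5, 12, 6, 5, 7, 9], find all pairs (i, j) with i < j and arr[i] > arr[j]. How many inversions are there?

Finding inversions in [5, 12, 6, 5, 7, 9]:

(1, 2): arr[1]=12 > arr[2]=6
(1, 3): arr[1]=12 > arr[3]=5
(1, 4): arr[1]=12 > arr[4]=7
(1, 5): arr[1]=12 > arr[5]=9
(2, 3): arr[2]=6 > arr[3]=5

Total inversions: 5

The array has 5 inversion(s): (1,2), (1,3), (1,4), (1,5), (2,3). Each pair (i,j) satisfies i < j and arr[i] > arr[j].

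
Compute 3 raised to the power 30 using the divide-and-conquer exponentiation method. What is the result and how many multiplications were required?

Computing 3^30 by squaring (build up from 3^1; each line after the first costs one multiplication):

3^1 = 3
3^2 = (3^1)^2 = 3^2 = 9
3^3 = 3 * 3^2 = 3 * 9 = 27
3^6 = (3^3)^2 = 27^2 = 729
3^7 = 3 * 3^6 = 3 * 729 = 2187
3^14 = (3^7)^2 = 2187^2 = 4782969
3^15 = 3 * 3^14 = 3 * 4782969 = 14348907
3^30 = (3^15)^2 = 14348907^2 = 205891132094649

Result: 205891132094649
Multiplications needed: 7 (7 lines after 3^1)

3^30 = 205891132094649. Using exponentiation by squaring, this requires 7 multiplications. The key idea: if the exponent is even, square the half-power; if odd, multiply by the base once.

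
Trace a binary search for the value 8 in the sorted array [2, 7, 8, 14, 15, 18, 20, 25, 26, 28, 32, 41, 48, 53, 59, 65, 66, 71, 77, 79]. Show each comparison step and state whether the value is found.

Binary search for 8 in [2, 7, 8, 14, 15, 18, 20, 25, 26, 28, 32, 41, 48, 53, 59, 65, 66, 71, 77, 79]:

lo=0, hi=19, mid=9, arr[mid]=28 -> 28 > 8, search left half
lo=0, hi=8, mid=4, arr[mid]=15 -> 15 > 8, search left half
lo=0, hi=3, mid=1, arr[mid]=7 -> 7 < 8, search right half
lo=2, hi=3, mid=2, arr[mid]=8 -> Found target at index 2!

Binary search finds 8 at index 2 after 4 comparisons. The search repeatedly halves the search space by comparing with the middle element.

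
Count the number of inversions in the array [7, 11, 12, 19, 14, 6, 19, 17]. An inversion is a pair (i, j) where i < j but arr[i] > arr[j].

Finding inversions in [7, 11, 12, 19, 14, 6, 19, 17]:

(0, 5): arr[0]=7 > arr[5]=6
(1, 5): arr[1]=11 > arr[5]=6
(2, 5): arr[2]=12 > arr[5]=6
(3, 4): arr[3]=19 > arr[4]=14
(3, 5): arr[3]=19 > arr[5]=6
(3, 7): arr[3]=19 > arr[7]=17
(4, 5): arr[4]=14 > arr[5]=6
(6, 7): arr[6]=19 > arr[7]=17

Total inversions: 8

The array has 8 inversion(s): (0,5), (1,5), (2,5), (3,4), (3,5), (3,7), (4,5), (6,7). Each pair (i,j) satisfies i < j and arr[i] > arr[j].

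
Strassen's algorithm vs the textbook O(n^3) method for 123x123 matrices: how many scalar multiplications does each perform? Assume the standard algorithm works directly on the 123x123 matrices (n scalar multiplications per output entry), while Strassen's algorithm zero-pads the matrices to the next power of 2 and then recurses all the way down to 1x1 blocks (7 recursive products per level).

Matrix multiplication for 123x123 matrices:

Strassen's algorithm requires power-of-2 dimensions. Pad 123x123 to 128x128 (next power of 2).

Standard algorithm: 123^3 = 1860867 multiplications
Strassen's algorithm: 7^(log2(128)) = 7^7 = 823543 multiplications
Savings: 1860867 - 823543 = 1037324 multiplications

Standard: 1860867 multiplications (123^3). Strassen: 823543 multiplications (7^7, after padding to 128x128). Strassen reduces 8 recursive multiplications to 7 at each level.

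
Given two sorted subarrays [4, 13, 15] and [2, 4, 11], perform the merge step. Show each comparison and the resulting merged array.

Merging process:

Compare 4 vs 2: take 2 from right. Merged: [2]
Compare 4 vs 4: take 4 from left. Merged: [2, 4]
Compare 13 vs 4: take 4 from right. Merged: [2, 4, 4]
Compare 13 vs 11: take 11 from right. Merged: [2, 4, 4, 11]
Append remaining from left: [13, 15]. Merged: [2, 4, 4, 11, 13, 15]

Final merged array: [2, 4, 4, 11, 13, 15]
Total comparisons: 4

The merged array is [2, 4, 4, 11, 13, 15], requiring 4 comparisons. The merge step runs in O(n) time where n is the total number of elements.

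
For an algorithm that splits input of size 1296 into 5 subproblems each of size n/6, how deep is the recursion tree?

For divide and conquer with division factor 6:

Problem sizes at each level:
Level 0: 1296
Level 1: 216
Level 2: 36
Level 3: 6
Level 4: 1

The root is level 0 and the size-1 base case is level 4 (the tree spans levels 0 through 4, i.e. 5 levels counting the root), so the depth is the number of divisions: log_6(1296) = 4

The recursion tree depth is log_6(1296) = 4. At each level, the problem size is divided by 6, so it takes 4 divisions to reduce to a base case of size 1. The algorithm makes 5 recursive calls at each level.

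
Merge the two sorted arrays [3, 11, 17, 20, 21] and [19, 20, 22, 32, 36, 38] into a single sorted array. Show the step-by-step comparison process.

Merging process:

Compare 3 vs 19: take 3 from left. Merged: [3]
Compare 11 vs 19: take 11 from left. Merged: [3, 11]
Compare 17 vs 19: take 17 from left. Merged: [3, 11, 17]
Compare 20 vs 19: take 19 from right. Merged: [3, 11, 17, 19]
Compare 20 vs 20: take 20 from left. Merged: [3, 11, 17, 19, 20]
Compare 21 vs 20: take 20 from right. Merged: [3, 11, 17, 19, 20, 20]
Compare 21 vs 22: take 21 from left. Merged: [3, 11, 17, 19, 20, 20, 21]
Append remaining from right: [22, 32, 36, 38]. Merged: [3, 11, 17, 19, 20, 20, 21, 22, 32, 36, 38]

Final merged array: [3, 11, 17, 19, 20, 20, 21, 22, 32, 36, 38]
Total comparisons: 7

The merged array is [3, 11, 17, 19, 20, 20, 21, 22, 32, 36, 38], requiring 7 comparisons. The merge step runs in O(n) time where n is the total number of elements.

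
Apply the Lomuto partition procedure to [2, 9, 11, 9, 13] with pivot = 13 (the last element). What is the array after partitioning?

Lomuto partition with pivot = 13:

Initial array: [2, 9, 11, 9, 13]

arr[0]=2 <= 13: swap with position 0, array becomes [2, 9, 11, 9, 13]
arr[1]=9 <= 13: swap with position 1, array becomes [2, 9, 11, 9, 13]
arr[2]=11 <= 13: swap with position 2, array becomes [2, 9, 11, 9, 13]
arr[3]=9 <= 13: swap with position 3, array becomes [2, 9, 11, 9, 13]

Place pivot at position 4: [2, 9, 11, 9, 13]
Pivot position: 4

After partitioning with pivot 13, the array becomes [2, 9, 11, 9, 13]. The pivot is placed at index 4. All elements to the left of the pivot are <= 13, and all elements to the right are > 13.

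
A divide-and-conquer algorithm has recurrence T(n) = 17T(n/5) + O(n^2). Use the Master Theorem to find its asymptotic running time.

Master Theorem for T(n) = 17T(n/5) + O(n^2):

a = 17, b = 5, c = 2
log_b(a) = log_5(17) = 1.7604

Case 3: c = 2 > log_5(17) = 1.7604
T(n) = O(n^2) = O(n^2)

For T(n) = 17T(n/5) + O(n^2): log_5(17) = 1.7604. This is Case 3 of the Master Theorem (c > log_b(a), work dominated by root), giving O(n^2).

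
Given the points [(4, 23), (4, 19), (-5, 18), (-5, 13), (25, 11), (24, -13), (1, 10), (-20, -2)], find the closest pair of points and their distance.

Computing all pairwise distances among 8 points:

d((4, 23), (4, 19)) = 4.0 <-- minimum
d((4, 23), (-5, 18)) = 10.2956
d((4, 23), (-5, 13)) = 13.4536
d((4, 23), (25, 11)) = 24.1868
d((4, 23), (24, -13)) = 41.1825
d((4, 23), (1, 10)) = 13.3417
d((4, 23), (-20, -2)) = 34.6554
d((4, 19), (-5, 18)) = 9.0554
d((4, 19), (-5, 13)) = 10.8167
d((4, 19), (25, 11)) = 22.4722
d((4, 19), (24, -13)) = 37.7359
d((4, 19), (1, 10)) = 9.4868
d((4, 19), (-20, -2)) = 31.8904
d((-5, 18), (-5, 13)) = 5.0
d((-5, 18), (25, 11)) = 30.8058
d((-5, 18), (24, -13)) = 42.45
d((-5, 18), (1, 10)) = 10.0
d((-5, 18), (-20, -2)) = 25.0
d((-5, 13), (25, 11)) = 30.0666
d((-5, 13), (24, -13)) = 38.9487
d((-5, 13), (1, 10)) = 6.7082
d((-5, 13), (-20, -2)) = 21.2132
d((25, 11), (24, -13)) = 24.0208
d((25, 11), (1, 10)) = 24.0208
d((25, 11), (-20, -2)) = 46.8402
d((24, -13), (1, 10)) = 32.5269
d((24, -13), (-20, -2)) = 45.3542
d((1, 10), (-20, -2)) = 24.1868

Closest pair: (4, 23) and (4, 19) with distance 4.0

The closest pair is (4, 23) and (4, 19) with Euclidean distance 4.0. For 8 points, brute-force pairwise comparison is shown above. For large n, the divide-and-conquer algorithm (sort by x, recurse on halves, check the dividing strip) achieves O(n log n).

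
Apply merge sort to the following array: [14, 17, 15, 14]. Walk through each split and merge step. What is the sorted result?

Merge sort trace:

Split: [14, 17, 15, 14] -> [14, 17] and [15, 14]
  Split: [14, 17] -> [14] and [17]
  Merge: [14] + [17] -> [14, 17]
  Split: [15, 14] -> [15] and [14]
  Merge: [15] + [14] -> [14, 15]
Merge: [14, 17] + [14, 15] -> [14, 14, 15, 17]

Final sorted array: [14, 14, 15, 17]

The merge sort proceeds by recursively splitting the array and merging sorted halves.
After all merges, the sorted array is [14, 14, 15, 17].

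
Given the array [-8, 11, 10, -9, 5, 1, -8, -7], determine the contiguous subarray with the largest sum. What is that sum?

Using Kadane's algorithm on [-8, 11, 10, -9, 5, 1, -8, -7]:

Scanning through the array:
Position 1 (value 11): max_ending_here = 11, max_so_far = 11
Position 2 (value 10): max_ending_here = 21, max_so_far = 21
Position 3 (value -9): max_ending_here = 12, max_so_far = 21
Position 4 (value 5): max_ending_here = 17, max_so_far = 21
Position 5 (value 1): max_ending_here = 18, max_so_far = 21
Position 6 (value -8): max_ending_here = 10, max_so_far = 21
Position 7 (value -7): max_ending_here = 3, max_so_far = 21

Maximum subarray: [11, 10]
Maximum sum: 21

The maximum subarray is [11, 10] with sum 21. This subarray runs from index 1 to index 2.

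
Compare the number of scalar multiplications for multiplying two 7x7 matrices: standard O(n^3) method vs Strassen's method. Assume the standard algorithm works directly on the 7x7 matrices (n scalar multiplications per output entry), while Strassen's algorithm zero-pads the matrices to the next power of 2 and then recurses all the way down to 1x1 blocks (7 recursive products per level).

Matrix multiplication for 7x7 matrices:

Strassen's algorithm requires power-of-2 dimensions. Pad 7x7 to 8x8 (next power of 2).

Standard algorithm: 7^3 = 343 multiplications
Strassen's algorithm: 7^(log2(8)) = 7^3 = 343 multiplications
Savings: 343 - 343 = 0 multiplications

Standard: 343 multiplications (7^3). Strassen: 343 multiplications (7^3, after padding to 8x8). Strassen reduces 8 recursive multiplications to 7 at each level.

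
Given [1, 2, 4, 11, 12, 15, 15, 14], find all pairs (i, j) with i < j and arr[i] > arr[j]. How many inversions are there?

Finding inversions in [1, 2, 4, 11, 12, 15, 15, 14]:

(5, 7): arr[5]=15 > arr[7]=14
(6, 7): arr[6]=15 > arr[7]=14

Total inversions: 2

The array has 2 inversion(s): (5,7), (6,7). Each pair (i,j) satisfies i < j and arr[i] > arr[j].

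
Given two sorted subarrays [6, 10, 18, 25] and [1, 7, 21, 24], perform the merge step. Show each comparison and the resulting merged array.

Merging process:

Compare 6 vs 1: take 1 from right. Merged: [1]
Compare 6 vs 7: take 6 from left. Merged: [1, 6]
Compare 10 vs 7: take 7 from right. Merged: [1, 6, 7]
Compare 10 vs 21: take 10 from left. Merged: [1, 6, 7, 10]
Compare 18 vs 21: take 18 from left. Merged: [1, 6, 7, 10, 18]
Compare 25 vs 21: take 21 from right. Merged: [1, 6, 7, 10, 18, 21]
Compare 25 vs 24: take 24 from right. Merged: [1, 6, 7, 10, 18, 21, 24]
Append remaining from left: [25]. Merged: [1, 6, 7, 10, 18, 21, 24, 25]

Final merged array: [1, 6, 7, 10, 18, 21, 24, 25]
Total comparisons: 7

The merged array is [1, 6, 7, 10, 18, 21, 24, 25], requiring 7 comparisons. The merge step runs in O(n) time where n is the total number of elements.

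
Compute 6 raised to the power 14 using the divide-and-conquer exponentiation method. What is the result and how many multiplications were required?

Computing 6^14 by squaring (build up from 6^1; each line after the first costs one multiplication):

6^1 = 6
6^2 = (6^1)^2 = 6^2 = 36
6^3 = 6 * 6^2 = 6 * 36 = 216
6^6 = (6^3)^2 = 216^2 = 46656
6^7 = 6 * 6^6 = 6 * 46656 = 279936
6^14 = (6^7)^2 = 279936^2 = 78364164096

Result: 78364164096
Multiplications needed: 5 (5 lines after 6^1)

6^14 = 78364164096. Using exponentiation by squaring, this requires 5 multiplications. The key idea: if the exponent is even, square the half-power; if odd, multiply by the base once.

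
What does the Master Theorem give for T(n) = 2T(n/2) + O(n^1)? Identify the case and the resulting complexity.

Master Theorem for T(n) = 2T(n/2) + O(n^1):

a = 2, b = 2, c = 1
log_b(a) = log_2(2) = 1.0000

Case 2: c = 1 = log_2(2) = 1.0000
T(n) = O(n^1 log n) = O(n log n)

For T(n) = 2T(n/2) + O(n^1): log_2(2) = 1.0000. This is Case 2 of the Master Theorem (c = log_b(a), equal work at all levels), giving O(n log n).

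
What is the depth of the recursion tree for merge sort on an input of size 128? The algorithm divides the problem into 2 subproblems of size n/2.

For divide and conquer with division factor 2:

Problem sizes at each level:
Level 0: 128
Level 1: 64
Level 2: 32
Level 3: 16
Level 4: 8
Level 5: 4
Level 6: 2
Level 7: 1

The root is level 0 and the size-1 base case is level 7 (the tree spans levels 0 through 7, i.e. 8 levels counting the root), so the depth is the number of divisions: log_2(128) = 7

The recursion tree depth is log_2(128) = 7. At each level, the problem size is divided by 2, so it takes 7 divisions to reduce to a base case of size 1. The algorithm makes 2 recursive calls at each level.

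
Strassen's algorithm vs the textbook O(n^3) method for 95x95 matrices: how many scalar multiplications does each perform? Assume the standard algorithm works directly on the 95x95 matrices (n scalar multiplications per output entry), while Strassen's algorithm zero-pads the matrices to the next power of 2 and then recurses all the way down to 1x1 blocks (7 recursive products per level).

Matrix multiplication for 95x95 matrices:

Strassen's algorithm requires power-of-2 dimensions. Pad 95x95 to 128x128 (next power of 2).

Standard algorithm: 95^3 = 857375 multiplications
Strassen's algorithm: 7^(log2(128)) = 7^7 = 823543 multiplications
Savings: 857375 - 823543 = 33832 multiplications

Standard: 857375 multiplications (95^3). Strassen: 823543 multiplications (7^7, after padding to 128x128). Strassen reduces 8 recursive multiplications to 7 at each level.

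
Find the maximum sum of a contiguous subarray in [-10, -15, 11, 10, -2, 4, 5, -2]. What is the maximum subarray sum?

Using Kadane's algorithm on [-10, -15, 11, 10, -2, 4, 5, -2]:

Scanning through the array:
Position 1 (value -15): max_ending_here = -15, max_so_far = -10
Position 2 (value 11): max_ending_here = 11, max_so_far = 11
Position 3 (value 10): max_ending_here = 21, max_so_far = 21
Position 4 (value -2): max_ending_here = 19, max_so_far = 21
Position 5 (value 4): max_ending_here = 23, max_so_far = 23
Position 6 (value 5): max_ending_here = 28, max_so_far = 28
Position 7 (value -2): max_ending_here = 26, max_so_far = 28

Maximum subarray: [11, 10, -2, 4, 5]
Maximum sum: 28

The maximum subarray is [11, 10, -2, 4, 5] with sum 28. This subarray runs from index 2 to index 6.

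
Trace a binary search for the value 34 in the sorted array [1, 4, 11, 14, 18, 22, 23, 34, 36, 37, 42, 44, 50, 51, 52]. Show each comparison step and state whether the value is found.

Binary search for 34 in [1, 4, 11, 14, 18, 22, 23, 34, 36, 37, 42, 44, 50, 51, 52]:

lo=0, hi=14, mid=7, arr[mid]=34 -> Found target at index 7!

Binary search finds 34 at index 7 after 1 comparisons. The search repeatedly halves the search space by comparing with the middle element.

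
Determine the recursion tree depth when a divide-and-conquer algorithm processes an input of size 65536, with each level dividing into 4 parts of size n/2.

For divide and conquer with division factor 2:

Problem sizes at each level:
Level 0: 65536
Level 1: 32768
Level 2: 16384
Level 3: 8192
Level 4: 4096
Level 5: 2048
Level 6: 1024
Level 7: 512
Level 8: 256
Level 9: 128
Level 10: 64
Level 11: 32
Level 12: 16
Level 13: 8
Level 14: 4
Level 15: 2
Level 16: 1

The root is level 0 and the size-1 base case is level 16 (the tree spans levels 0 through 16, i.e. 17 levels counting the root), so the depth is the number of divisions: log_2(65536) = 16

The recursion tree depth is log_2(65536) = 16. At each level, the problem size is divided by 2, so it takes 16 divisions to reduce to a base case of size 1. The algorithm makes 4 recursive calls at each level.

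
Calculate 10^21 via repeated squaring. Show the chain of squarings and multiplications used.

Computing 10^21 by squaring (build up from 10^1; each line after the first costs one multiplication):

10^1 = 10
10^2 = (10^1)^2 = 10^2 = 100
10^4 = (10^2)^2 = 100^2 = 10000
10^5 = 10 * 10^4 = 10 * 10000 = 100000
10^10 = (10^5)^2 = 100000^2 = 10000000000
10^20 = (10^10)^2 = 10000000000^2 = 100000000000000000000
10^21 = 10 * 10^20 = 10 * 100000000000000000000 = 1000000000000000000000

Result: 1000000000000000000000
Multiplications needed: 6 (6 lines after 10^1)

10^21 = 1000000000000000000000. Using exponentiation by squaring, this requires 6 multiplications. The key idea: if the exponent is even, square the half-power; if odd, multiply by the base once.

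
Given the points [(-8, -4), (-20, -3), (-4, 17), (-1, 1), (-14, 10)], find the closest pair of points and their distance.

Computing all pairwise distances among 5 points:

d((-8, -4), (-20, -3)) = 12.0416
d((-8, -4), (-4, 17)) = 21.3776
d((-8, -4), (-1, 1)) = 8.6023 <-- minimum
d((-8, -4), (-14, 10)) = 15.2315
d((-20, -3), (-4, 17)) = 25.6125
d((-20, -3), (-1, 1)) = 19.4165
d((-20, -3), (-14, 10)) = 14.3178
d((-4, 17), (-1, 1)) = 16.2788
d((-4, 17), (-14, 10)) = 12.2066
d((-1, 1), (-14, 10)) = 15.8114

Closest pair: (-8, -4) and (-1, 1) with distance 8.6023

The closest pair is (-8, -4) and (-1, 1) with Euclidean distance 8.6023. For 5 points, brute-force pairwise comparison is shown above. For large n, the divide-and-conquer algorithm (sort by x, recurse on halves, check the dividing strip) achieves O(n log n).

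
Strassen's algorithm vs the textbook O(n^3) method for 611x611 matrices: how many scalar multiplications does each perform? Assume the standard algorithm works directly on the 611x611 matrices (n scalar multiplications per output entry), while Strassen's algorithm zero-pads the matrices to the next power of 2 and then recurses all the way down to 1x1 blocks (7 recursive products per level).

Matrix multiplication for 611x611 matrices:

Strassen's algorithm requires power-of-2 dimensions. Pad 611x611 to 1024x1024 (next power of 2).

Standard algorithm: 611^3 = 228099131 multiplications
Strassen's algorithm: 7^(log2(1024)) = 7^10 = 282475249 multiplications
Difference: 228099131 - 282475249 = -54376118 (Strassen uses MORE here due to padding overhead — for small or just-over-power-of-2 n, padding can outweigh the per-level savings)

Standard: 228099131 multiplications (611^3). Strassen: 282475249 multiplications (7^10, after padding to 1024x1024). Strassen reduces 8 recursive multiplications to 7 at each level.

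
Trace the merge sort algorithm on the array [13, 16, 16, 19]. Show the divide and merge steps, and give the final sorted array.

Merge sort trace:

Split: [13, 16, 16, 19] -> [13, 16] and [16, 19]
  Split: [13, 16] -> [13] and [16]
  Merge: [13] + [16] -> [13, 16]
  Split: [16, 19] -> [16] and [19]
  Merge: [16] + [19] -> [16, 19]
Merge: [13, 16] + [16, 19] -> [13, 16, 16, 19]

Final sorted array: [13, 16, 16, 19]

The merge sort proceeds by recursively splitting the array and merging sorted halves.
After all merges, the sorted array is [13, 16, 16, 19].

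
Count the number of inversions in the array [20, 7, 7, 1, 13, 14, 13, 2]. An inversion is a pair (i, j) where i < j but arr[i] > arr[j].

Finding inversions in [20, 7, 7, 1, 13, 14, 13, 2]:

(0, 1): arr[0]=20 > arr[1]=7
(0, 2): arr[0]=20 > arr[2]=7
(0, 3): arr[0]=20 > arr[3]=1
(0, 4): arr[0]=20 > arr[4]=13
(0, 5): arr[0]=20 > arr[5]=14
(0, 6): arr[0]=20 > arr[6]=13
(0, 7): arr[0]=20 > arr[7]=2
(1, 3): arr[1]=7 > arr[3]=1
(1, 7): arr[1]=7 > arr[7]=2
(2, 3): arr[2]=7 > arr[3]=1
(2, 7): arr[2]=7 > arr[7]=2
(4, 7): arr[4]=13 > arr[7]=2
(5, 6): arr[5]=14 > arr[6]=13
(5, 7): arr[5]=14 > arr[7]=2
(6, 7): arr[6]=13 > arr[7]=2

Total inversions: 15

The array has 15 inversion(s): (0,1), (0,2), (0,3), (0,4), (0,5), (0,6), (0,7), (1,3), (1,7), (2,3), (2,7), (4,7), (5,6), (5,7), (6,7). Each pair (i,j) satisfies i < j and arr[i] > arr[j].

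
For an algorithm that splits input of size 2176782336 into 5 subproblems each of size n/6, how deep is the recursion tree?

For divide and conquer with division factor 6:

Problem sizes at each level:
Level 0: 2176782336
Level 1: 362797056
Level 2: 60466176
Level 3: 10077696
Level 4: 1679616
Level 5: 279936
Level 6: 46656
Level 7: 7776
Level 8: 1296
Level 9: 216
Level 10: 36
Level 11: 6
Level 12: 1

The root is level 0 and the size-1 base case is level 12 (the tree spans levels 0 through 12, i.e. 13 levels counting the root), so the depth is the number of divisions: log_6(2176782336) = 12

The recursion tree depth is log_6(2176782336) = 12. At each level, the problem size is divided by 6, so it takes 12 divisions to reduce to a base case of size 1. The algorithm makes 5 recursive calls at each level.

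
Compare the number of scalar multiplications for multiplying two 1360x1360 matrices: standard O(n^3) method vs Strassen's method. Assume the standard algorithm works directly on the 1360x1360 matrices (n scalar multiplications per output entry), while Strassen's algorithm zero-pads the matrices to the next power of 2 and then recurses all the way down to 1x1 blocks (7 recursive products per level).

Matrix multiplication for 1360x1360 matrices:

Strassen's algorithm requires power-of-2 dimensions. Pad 1360x1360 to 2048x2048 (next power of 2).

Standard algorithm: 1360^3 = 2515456000 multiplications
Strassen's algorithm: 7^(log2(2048)) = 7^11 = 1977326743 multiplications
Savings: 2515456000 - 1977326743 = 538129257 multiplications

Standard: 2515456000 multiplications (1360^3). Strassen: 1977326743 multiplications (7^11, after padding to 2048x2048). Strassen reduces 8 recursive multiplications to 7 at each level.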